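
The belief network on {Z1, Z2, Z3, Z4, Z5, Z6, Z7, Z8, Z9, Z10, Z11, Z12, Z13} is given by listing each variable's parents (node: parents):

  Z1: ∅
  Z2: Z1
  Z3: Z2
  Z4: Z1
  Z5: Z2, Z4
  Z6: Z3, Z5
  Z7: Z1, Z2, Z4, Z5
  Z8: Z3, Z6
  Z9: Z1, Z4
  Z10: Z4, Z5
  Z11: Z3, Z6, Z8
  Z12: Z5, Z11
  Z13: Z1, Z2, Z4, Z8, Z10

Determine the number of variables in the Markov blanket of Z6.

A node's Markov blanket = Pa ∪ Ch ∪ (parents of Ch other than the node itself).
Pa(Z6) = {Z3, Z5}.
Z6's children: Z8, Z11.
Parents of each child, excluding Z6:
  Z8 also has parent Z3.
  Z11 also has parents Z3, Z8.
MB(Z6) = {Z3, Z5, Z8, Z11}, which has 4 nodes.

4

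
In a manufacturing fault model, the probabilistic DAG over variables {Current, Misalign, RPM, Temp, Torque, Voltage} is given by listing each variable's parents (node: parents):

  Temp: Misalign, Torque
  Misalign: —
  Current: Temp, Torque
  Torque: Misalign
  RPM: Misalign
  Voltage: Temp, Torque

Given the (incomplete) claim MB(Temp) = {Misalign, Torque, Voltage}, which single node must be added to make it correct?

Current

Temp's parents: Misalign, Torque.
Temp's children: Current, Voltage.
Parents of each child, excluding Temp:
  Voltage's other parent is Torque.
  parents(Current) \ {Temp} = {Torque}.
MB(Temp) = {Current, Misalign, Torque, Voltage}.
Comparing with the claimed set, Current is missing.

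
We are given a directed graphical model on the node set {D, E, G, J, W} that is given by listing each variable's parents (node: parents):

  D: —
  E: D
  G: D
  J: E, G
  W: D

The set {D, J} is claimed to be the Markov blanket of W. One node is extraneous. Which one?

A node's Markov blanket = Pa ∪ Ch ∪ (parents of Ch other than the node itself).
W has parent D.
Children of W: none.
W has no children, so there are no co-parents.
MB(W) = {D}.
J is neither a parent, child, nor co-parent of W, so it does not belong.

J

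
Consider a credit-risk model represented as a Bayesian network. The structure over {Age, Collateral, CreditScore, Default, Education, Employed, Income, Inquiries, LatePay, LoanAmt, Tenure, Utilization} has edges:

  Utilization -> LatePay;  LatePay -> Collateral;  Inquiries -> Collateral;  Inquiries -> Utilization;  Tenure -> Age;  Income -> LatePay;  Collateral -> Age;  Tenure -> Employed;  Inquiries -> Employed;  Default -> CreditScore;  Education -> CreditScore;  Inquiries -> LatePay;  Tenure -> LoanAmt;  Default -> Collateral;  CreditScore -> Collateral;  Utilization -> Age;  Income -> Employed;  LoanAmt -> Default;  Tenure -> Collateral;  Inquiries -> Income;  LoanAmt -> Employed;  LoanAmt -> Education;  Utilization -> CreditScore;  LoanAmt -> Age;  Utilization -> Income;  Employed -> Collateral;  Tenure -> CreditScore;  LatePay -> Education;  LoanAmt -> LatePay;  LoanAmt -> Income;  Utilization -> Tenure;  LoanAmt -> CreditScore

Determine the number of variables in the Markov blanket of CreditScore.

The Markov blanket of a node is its parents, its children, and the other parents of its children.
Pa(CreditScore) = {Default, Education, LoanAmt, Tenure, Utilization}.
CreditScore's children: Collateral.
Parents of each child, excluding CreditScore:
  Collateral's other parents are Default, Employed, Inquiries, LatePay, Tenure.
MB(CreditScore) = {Collateral, Default, Education, Employed, Inquiries, LatePay, LoanAmt, Tenure, Utilization}, which has 9 nodes.

9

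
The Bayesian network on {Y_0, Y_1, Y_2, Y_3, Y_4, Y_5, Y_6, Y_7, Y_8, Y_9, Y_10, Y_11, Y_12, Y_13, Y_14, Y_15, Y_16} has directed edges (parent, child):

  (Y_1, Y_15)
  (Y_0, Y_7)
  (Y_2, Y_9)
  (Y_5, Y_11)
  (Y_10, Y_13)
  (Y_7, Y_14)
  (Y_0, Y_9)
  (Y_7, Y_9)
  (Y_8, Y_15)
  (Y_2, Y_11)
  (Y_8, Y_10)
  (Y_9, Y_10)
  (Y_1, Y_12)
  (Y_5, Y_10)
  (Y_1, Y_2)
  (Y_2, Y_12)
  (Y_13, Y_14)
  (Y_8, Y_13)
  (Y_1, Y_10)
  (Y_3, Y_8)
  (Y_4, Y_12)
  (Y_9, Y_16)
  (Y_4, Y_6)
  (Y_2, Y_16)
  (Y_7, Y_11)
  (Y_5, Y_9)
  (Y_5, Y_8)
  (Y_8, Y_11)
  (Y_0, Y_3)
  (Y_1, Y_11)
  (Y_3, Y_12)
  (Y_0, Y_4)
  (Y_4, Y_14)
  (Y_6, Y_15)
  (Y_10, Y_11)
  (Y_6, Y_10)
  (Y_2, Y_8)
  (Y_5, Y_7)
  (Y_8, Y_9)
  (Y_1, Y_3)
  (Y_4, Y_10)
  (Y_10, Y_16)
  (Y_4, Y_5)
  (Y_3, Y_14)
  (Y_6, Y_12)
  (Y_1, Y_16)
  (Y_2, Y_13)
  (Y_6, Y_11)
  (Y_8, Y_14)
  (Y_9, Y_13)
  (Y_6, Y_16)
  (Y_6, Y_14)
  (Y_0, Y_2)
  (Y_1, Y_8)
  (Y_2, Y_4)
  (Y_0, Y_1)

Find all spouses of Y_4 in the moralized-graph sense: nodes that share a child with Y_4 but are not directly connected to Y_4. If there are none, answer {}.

Children of Y_4: Y_5, Y_6, Y_10, Y_12, Y_14.
  Y_5: —
  Y_6: —
  Y_10: Y_1, Y_5, Y_6, Y_8, Y_9
  Y_12: Y_1, Y_2, Y_3, Y_6
  Y_14: Y_3, Y_6, Y_7, Y_8, Y_13
Excluding nodes already adjacent to Y_4 (Y_0, Y_2, Y_5, Y_6, Y_10, Y_12, Y_14), the co-parent-only contribution is {Y_1, Y_3, Y_7, Y_8, Y_9, Y_13}.

{Y_1, Y_3, Y_7, Y_8, Y_9, Y_13}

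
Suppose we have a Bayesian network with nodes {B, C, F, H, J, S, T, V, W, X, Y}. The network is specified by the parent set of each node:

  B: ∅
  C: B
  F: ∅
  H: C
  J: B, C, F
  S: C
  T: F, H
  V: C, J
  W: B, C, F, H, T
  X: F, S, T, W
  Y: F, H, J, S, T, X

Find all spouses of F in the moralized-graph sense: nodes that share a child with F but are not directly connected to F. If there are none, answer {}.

{B, C, H, S}

Children of F: J, T, W, X, Y.
  J: B, C
  T: H
  W: B, C, H, T
  X: S, T, W
  Y: H, J, S, T, X
Excluding nodes already adjacent to F (J, T, W, X, Y), the co-parent-only contribution is {B, C, H, S}.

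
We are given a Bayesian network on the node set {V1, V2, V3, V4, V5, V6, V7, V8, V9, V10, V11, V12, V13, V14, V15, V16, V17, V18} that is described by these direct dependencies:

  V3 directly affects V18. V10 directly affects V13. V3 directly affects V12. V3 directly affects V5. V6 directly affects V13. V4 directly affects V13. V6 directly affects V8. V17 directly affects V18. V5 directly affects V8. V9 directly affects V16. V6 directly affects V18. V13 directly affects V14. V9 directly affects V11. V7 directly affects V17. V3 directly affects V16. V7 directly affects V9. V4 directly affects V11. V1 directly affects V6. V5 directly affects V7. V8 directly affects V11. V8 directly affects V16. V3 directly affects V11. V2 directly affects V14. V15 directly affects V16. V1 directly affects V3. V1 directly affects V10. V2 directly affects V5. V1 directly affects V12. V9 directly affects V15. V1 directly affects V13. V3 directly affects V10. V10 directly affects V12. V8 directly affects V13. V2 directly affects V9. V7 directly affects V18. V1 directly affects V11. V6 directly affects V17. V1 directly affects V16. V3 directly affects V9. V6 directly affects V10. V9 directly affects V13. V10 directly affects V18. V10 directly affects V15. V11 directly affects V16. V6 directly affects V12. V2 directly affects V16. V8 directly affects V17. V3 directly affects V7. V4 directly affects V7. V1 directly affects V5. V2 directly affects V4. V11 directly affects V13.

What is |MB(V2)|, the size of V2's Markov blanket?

A node's Markov blanket = Pa ∪ Ch ∪ (parents of Ch other than the node itself).
Pa(V2) = {}.
Ch(V2) = {V4, V5, V9, V14, V16}.
For each child, the remaining parents (spouses of V2):
  V4: no additional parents.
  parents(V5) \ {V2} = {V1, V3}.
  V9's other parents are V3, V7.
  parents(V14) \ {V2} = {V13}.
  V16 also has parents V1, V3, V8, V9, V11, V15.
MB(V2) = {V1, V3, V4, V5, V7, V8, V9, V11, V13, V14, V15, V16}, which has 12 nodes.

12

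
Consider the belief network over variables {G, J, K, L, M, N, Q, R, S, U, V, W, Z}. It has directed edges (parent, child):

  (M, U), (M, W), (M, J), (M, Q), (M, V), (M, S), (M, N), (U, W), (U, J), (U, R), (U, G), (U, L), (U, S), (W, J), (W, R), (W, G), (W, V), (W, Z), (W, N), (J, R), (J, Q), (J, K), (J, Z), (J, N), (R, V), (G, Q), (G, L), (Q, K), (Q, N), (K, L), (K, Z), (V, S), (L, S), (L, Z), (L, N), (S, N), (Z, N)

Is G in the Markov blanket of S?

No

Children of S: N.
S's parents: L, M, U, V.
Co-parents of S (other parents of its children):
  N: J, L, M, Q, W, Z
MB(S) = {J, L, M, N, Q, U, V, W, Z}; G is not in this set.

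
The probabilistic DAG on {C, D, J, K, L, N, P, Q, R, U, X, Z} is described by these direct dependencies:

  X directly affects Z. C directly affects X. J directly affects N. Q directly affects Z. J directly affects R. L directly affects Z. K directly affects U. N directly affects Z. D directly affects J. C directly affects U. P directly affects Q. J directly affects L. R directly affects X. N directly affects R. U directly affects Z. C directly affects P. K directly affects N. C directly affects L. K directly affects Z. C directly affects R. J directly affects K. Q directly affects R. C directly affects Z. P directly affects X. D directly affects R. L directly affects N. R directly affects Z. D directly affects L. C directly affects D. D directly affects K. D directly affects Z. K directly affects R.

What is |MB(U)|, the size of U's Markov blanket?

9

Recall MB(v) = parents ∪ children ∪ spouses, where spouses are the other parents of v's children.
U has child Z.
Pa(U) = {C, K}.
Co-parents of U (other parents of its children):
  Z also has parents C, D, K, L, N, Q, R, X.
MB(U) = {C, D, K, L, N, Q, R, X, Z}, which has 9 nodes.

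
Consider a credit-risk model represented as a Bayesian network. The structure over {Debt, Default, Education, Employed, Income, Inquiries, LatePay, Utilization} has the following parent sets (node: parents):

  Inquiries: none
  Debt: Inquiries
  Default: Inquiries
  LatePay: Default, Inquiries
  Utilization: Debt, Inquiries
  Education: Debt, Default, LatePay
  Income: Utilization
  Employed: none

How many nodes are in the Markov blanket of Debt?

The Markov blanket of a node is its parents, its children, and the other parents of its children.
Debt's parents: Inquiries.
Children of Debt: Education, Utilization.
Other parents of Debt's children:
  parents(Utilization) \ {Debt} = {Inquiries}.
  Education's other parents are Default, LatePay.
MB(Debt) = {Default, Education, Inquiries, LatePay, Utilization}, which has 5 nodes.

5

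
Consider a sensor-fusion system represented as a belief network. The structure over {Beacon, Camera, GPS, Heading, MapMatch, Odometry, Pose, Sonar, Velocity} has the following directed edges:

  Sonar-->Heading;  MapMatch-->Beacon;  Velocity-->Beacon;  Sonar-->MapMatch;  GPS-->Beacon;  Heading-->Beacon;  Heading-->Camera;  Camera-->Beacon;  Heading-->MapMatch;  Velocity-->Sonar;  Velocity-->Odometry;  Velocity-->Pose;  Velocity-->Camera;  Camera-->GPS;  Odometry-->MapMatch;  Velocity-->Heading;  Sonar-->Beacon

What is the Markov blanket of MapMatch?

MapMatch has parents Heading, Odometry, Sonar.
Children of MapMatch: Beacon.
Co-parents of MapMatch (other parents of its children):
  Beacon's other parents are Camera, GPS, Heading, Sonar, Velocity.
So the Markov blanket of MapMatch is {Beacon, Camera, GPS, Heading, Odometry, Sonar, Velocity}.

{Beacon, Camera, GPS, Heading, Odometry, Sonar, Velocity}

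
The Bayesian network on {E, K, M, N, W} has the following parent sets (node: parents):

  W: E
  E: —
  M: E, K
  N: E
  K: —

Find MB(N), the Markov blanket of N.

The Markov blanket of a node is its parents, its children, and the other parents of its children.
Pa(N) = {E}.
N's children: none.
With no children, N has no spouses; the co-parent set is empty.
MB(N) = {E}.

{E}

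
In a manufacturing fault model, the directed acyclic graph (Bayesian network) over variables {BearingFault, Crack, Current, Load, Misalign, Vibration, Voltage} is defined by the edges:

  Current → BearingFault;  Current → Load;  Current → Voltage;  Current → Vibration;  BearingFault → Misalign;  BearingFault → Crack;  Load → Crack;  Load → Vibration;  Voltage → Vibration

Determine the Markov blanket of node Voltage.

A node's Markov blanket = Pa ∪ Ch ∪ (parents of Ch other than the node itself).
Voltage's parents: Current.
Voltage has child Vibration.
For each child, the remaining parents (spouses of Voltage):
  Vibration's other parents are Current, Load.
MB(Voltage) = {Current, Load, Vibration}.

{Current, Load, Vibration}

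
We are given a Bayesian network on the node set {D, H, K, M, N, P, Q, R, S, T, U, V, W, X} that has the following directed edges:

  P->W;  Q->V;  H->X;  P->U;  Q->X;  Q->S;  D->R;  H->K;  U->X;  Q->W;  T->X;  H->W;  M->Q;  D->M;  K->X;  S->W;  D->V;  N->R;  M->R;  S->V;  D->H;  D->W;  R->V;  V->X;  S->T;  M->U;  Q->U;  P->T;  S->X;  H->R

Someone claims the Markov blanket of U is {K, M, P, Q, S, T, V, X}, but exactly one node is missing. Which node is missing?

H

A node's Markov blanket = Pa ∪ Ch ∪ (parents of Ch other than the node itself).
Parents of U: M, P, Q.
Ch(U) = {X}.
Parents of each child, excluding U:
  X: H, K, Q, S, T, V
MB(U) = {H, K, M, P, Q, S, T, V, X}.
Comparing with the claimed set, H is missing.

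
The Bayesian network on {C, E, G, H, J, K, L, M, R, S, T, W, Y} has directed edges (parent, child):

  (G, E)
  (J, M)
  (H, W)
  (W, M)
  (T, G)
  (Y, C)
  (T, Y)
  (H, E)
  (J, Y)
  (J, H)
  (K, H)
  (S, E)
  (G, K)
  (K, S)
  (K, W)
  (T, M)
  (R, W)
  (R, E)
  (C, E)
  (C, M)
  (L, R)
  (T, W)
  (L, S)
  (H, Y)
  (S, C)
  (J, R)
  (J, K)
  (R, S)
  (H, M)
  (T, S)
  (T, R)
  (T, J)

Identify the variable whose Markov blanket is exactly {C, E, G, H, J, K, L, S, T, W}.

R

The target node must have every member of {C, E, G, H, J, K, L, S, T, W} as a parent, child, or co-parent, and no others.
Parents of R: J, L, T; children: E, S, W; co-parents: C, G, H, K, L, S, T.
These exactly cover the given set, so the node is R.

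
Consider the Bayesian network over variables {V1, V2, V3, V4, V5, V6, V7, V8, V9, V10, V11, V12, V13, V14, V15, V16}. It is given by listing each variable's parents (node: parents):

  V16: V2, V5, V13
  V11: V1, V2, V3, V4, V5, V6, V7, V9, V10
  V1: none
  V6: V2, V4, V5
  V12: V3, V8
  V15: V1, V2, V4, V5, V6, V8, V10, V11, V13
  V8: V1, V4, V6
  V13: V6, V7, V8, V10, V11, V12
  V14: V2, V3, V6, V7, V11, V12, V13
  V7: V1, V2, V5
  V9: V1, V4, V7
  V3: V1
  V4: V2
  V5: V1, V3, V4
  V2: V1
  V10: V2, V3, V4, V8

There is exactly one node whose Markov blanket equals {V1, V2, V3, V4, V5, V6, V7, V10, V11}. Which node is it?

V9

The target node must have every member of {V1, V2, V3, V4, V5, V6, V7, V10, V11} as a parent, child, or co-parent, and no others.
Parents of V9: V1, V4, V7; children: V11; co-parents: V1, V2, V3, V4, V5, V6, V7, V10.
These exactly cover the given set, so the node is V9.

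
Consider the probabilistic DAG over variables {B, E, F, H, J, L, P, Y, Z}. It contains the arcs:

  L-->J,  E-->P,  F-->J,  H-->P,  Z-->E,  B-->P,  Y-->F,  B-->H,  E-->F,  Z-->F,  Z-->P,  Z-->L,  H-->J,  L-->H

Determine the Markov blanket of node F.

Ch(F) = {J}.
Pa(F) = {E, Y, Z}.
Parents of each child, excluding F:
  J also has parents H, L.
Union: {E, Y, Z} ∪ {J} ∪ {H, L} = {E, H, J, L, Y, Z}.

{E, H, J, L, Y, Z}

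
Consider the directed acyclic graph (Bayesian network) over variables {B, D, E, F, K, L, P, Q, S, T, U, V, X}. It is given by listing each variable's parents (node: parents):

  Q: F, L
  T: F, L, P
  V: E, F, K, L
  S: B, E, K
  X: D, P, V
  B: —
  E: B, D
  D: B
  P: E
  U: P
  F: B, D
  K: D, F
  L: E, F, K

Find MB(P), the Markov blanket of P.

{D, E, F, L, T, U, V, X}

By definition, MB(P) is built from P's parents, P's children, and the co-parents of P.
P has parent E.
Ch(P) = {T, U, X}.
For each child, the remaining parents (spouses of P):
  T also has parents F, L.
  U has no other parent.
  parents(X) \ {P} = {D, V}.
Union: {E} ∪ {T, U, X} ∪ {D, F, L, V} = {D, E, F, L, T, U, V, X}.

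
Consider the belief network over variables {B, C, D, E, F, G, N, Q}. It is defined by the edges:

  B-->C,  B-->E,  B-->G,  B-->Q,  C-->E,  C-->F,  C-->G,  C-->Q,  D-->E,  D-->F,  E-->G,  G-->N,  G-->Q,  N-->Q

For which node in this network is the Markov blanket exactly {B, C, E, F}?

D

The target node must have every member of {B, C, E, F} as a parent, child, or co-parent, and no others.
Parents of D: none; children: E, F; co-parents: B, C.
These exactly cover the given set, so the node is D.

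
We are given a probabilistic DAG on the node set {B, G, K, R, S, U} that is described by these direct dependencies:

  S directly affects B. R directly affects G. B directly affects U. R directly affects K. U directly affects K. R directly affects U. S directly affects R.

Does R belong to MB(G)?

R is a parent of G.
So R ∈ MB(G).

Yes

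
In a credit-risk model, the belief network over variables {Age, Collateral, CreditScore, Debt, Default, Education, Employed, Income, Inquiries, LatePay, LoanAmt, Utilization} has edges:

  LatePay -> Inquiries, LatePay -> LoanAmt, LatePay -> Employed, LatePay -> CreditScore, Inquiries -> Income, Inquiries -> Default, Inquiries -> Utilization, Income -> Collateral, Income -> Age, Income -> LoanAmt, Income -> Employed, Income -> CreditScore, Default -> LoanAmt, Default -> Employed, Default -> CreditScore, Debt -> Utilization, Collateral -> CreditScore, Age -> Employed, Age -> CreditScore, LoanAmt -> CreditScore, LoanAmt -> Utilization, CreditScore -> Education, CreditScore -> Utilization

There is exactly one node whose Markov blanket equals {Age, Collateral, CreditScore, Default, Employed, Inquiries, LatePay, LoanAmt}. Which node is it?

The target node must have every member of {Age, Collateral, CreditScore, Default, Employed, Inquiries, LatePay, LoanAmt} as a parent, child, or co-parent, and no others.
Parents of Income: Inquiries; children: Age, Collateral, CreditScore, Employed, LoanAmt; co-parents: Age, Collateral, Default, LatePay, LoanAmt.
These exactly cover the given set, so the node is Income.

Income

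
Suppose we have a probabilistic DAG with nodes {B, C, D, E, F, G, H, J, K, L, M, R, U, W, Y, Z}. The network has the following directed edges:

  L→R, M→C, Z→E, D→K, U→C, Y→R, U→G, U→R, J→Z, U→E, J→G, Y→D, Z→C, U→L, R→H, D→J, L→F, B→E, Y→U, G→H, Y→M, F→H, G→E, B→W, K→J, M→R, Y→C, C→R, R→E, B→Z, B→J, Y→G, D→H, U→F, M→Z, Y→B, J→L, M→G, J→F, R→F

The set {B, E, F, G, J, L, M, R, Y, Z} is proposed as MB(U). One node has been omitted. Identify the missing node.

C

By definition, MB(U) is built from U's parents, U's children, and the co-parents of U.
Ch(U) = {C, E, F, G, L, R}.
U has parent Y.
Co-parents of U (other parents of its children):
  L also has parent J.
  parents(C) \ {U} = {M, Y, Z}.
  R also has parents C, L, M, Y.
  parents(F) \ {U} = {J, L, R}.
  G's other parents are J, M, Y.
  E also has parents B, G, R, Z.
MB(U) = {B, C, E, F, G, J, L, M, R, Y, Z}.
Comparing with the claimed set, C is missing.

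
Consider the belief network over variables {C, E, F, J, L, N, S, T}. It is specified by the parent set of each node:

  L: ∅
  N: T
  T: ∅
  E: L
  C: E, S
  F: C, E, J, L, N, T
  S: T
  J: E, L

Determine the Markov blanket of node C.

Parents of C: E, S.
Children of C: F.
Other parents of C's children:
  F: E, J, L, N, T
MB(C) = {E, F, J, L, N, S, T}.

{E, F, J, L, N, S, T}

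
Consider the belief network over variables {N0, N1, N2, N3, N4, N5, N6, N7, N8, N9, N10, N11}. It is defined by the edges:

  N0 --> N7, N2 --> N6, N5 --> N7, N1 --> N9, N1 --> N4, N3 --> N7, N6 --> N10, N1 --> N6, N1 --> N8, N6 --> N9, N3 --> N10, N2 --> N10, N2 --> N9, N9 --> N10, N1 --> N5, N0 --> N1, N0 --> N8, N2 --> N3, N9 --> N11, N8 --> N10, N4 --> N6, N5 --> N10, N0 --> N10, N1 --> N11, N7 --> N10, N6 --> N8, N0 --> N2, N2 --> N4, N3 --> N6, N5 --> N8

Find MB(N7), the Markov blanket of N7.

Parents of N7: N0, N3, N5.
Children of N7: N10.
Other parents of N7's children:
  N10's other parents are N0, N2, N3, N5, N6, N8, N9.
Taking the union gives {N0, N2, N3, N5, N6, N8, N9, N10}.

{N0, N2, N3, N5, N6, N8, N9, N10}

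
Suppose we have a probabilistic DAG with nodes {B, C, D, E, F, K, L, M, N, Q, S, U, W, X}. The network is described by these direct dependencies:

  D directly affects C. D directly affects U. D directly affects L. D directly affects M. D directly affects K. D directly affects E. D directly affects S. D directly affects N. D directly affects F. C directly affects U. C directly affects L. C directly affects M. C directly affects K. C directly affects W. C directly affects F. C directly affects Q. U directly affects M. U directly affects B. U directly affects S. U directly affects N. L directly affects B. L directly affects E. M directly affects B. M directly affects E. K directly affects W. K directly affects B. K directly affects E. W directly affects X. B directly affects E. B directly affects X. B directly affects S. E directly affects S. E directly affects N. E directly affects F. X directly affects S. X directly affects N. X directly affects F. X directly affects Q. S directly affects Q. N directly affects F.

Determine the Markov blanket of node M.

{B, C, D, E, K, L, U}

M has parents C, D, U.
Ch(M) = {B, E}.
Other parents of M's children:
  parents(B) \ {M} = {K, L, U}.
  E also has parents B, D, K, L.
Taking the union gives {B, C, D, E, K, L, U}.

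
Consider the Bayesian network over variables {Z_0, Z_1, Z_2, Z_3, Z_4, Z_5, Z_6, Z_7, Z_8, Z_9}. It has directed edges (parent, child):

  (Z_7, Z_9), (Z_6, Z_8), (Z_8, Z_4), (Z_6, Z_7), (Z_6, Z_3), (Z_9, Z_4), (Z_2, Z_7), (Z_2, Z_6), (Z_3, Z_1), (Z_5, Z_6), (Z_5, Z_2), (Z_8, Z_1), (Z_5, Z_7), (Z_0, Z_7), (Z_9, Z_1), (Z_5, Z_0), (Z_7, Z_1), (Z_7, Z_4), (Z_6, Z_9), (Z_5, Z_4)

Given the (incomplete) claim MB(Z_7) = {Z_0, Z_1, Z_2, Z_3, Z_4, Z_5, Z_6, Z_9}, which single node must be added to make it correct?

Z_8

Recall MB(v) = parents ∪ children ∪ spouses, where spouses are the other parents of v's children.
Z_7's children: Z_1, Z_4, Z_9.
Z_7 has parents Z_0, Z_2, Z_5, Z_6.
For each child, the remaining parents (spouses of Z_7):
  Z_9's other parent is Z_6.
  Z_1's other parents are Z_3, Z_8, Z_9.
  Z_4 also has parents Z_5, Z_8, Z_9.
MB(Z_7) = {Z_0, Z_1, Z_2, Z_3, Z_4, Z_5, Z_6, Z_8, Z_9}.
Comparing with the claimed set, Z_8 is missing.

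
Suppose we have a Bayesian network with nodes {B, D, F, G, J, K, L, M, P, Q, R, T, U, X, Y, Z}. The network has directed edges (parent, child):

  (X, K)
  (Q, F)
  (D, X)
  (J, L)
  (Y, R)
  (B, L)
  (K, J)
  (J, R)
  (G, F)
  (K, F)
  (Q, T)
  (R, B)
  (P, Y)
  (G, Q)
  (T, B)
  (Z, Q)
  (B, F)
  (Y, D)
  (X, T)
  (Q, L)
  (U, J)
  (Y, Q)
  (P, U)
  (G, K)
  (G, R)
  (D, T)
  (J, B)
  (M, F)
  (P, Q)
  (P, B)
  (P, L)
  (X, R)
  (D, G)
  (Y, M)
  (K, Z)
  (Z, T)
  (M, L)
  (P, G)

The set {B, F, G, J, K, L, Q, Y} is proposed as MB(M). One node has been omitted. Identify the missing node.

P

Children of M: F, L.
M's parents: Y.
For each child, the remaining parents (spouses of M):
  L: B, J, P, Q
  F: B, G, K, Q
MB(M) = {B, F, G, J, K, L, P, Q, Y}.
Comparing with the claimed set, P is missing.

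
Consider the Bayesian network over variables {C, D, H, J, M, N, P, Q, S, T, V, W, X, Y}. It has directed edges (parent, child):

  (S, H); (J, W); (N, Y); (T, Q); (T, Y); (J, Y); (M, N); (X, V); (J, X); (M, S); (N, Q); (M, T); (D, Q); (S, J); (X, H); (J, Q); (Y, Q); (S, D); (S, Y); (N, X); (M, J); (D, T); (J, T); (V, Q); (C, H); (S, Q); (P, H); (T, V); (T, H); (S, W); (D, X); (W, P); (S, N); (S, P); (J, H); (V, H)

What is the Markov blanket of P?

{C, H, J, S, T, V, W, X}

The Markov blanket of a node is its parents, its children, and the other parents of its children.
Parents of P: S, W.
Ch(P) = {H}.
Other parents of P's children:
  H: C, J, S, T, V, X
Taking the union gives {C, H, J, S, T, V, W, X}.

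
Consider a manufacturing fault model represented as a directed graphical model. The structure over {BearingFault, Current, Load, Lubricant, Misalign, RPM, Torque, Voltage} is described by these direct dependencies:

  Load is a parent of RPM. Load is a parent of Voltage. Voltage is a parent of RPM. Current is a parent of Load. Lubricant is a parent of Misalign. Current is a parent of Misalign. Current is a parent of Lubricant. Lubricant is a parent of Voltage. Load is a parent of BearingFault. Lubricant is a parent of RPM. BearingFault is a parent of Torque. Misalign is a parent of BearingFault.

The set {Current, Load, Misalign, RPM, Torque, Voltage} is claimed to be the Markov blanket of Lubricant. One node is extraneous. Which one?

Torque

The Markov blanket of a node is its parents, its children, and the other parents of its children.
Lubricant has parent Current.
Children of Lubricant: Misalign, RPM, Voltage.
Co-parents of Lubricant (other parents of its children):
  parents(Voltage) \ {Lubricant} = {Load}.
  RPM also has parents Load, Voltage.
  Misalign's other parent is Current.
MB(Lubricant) = {Current, Load, Misalign, RPM, Voltage}.
Torque is neither a parent, child, nor co-parent of Lubricant, so it does not belong.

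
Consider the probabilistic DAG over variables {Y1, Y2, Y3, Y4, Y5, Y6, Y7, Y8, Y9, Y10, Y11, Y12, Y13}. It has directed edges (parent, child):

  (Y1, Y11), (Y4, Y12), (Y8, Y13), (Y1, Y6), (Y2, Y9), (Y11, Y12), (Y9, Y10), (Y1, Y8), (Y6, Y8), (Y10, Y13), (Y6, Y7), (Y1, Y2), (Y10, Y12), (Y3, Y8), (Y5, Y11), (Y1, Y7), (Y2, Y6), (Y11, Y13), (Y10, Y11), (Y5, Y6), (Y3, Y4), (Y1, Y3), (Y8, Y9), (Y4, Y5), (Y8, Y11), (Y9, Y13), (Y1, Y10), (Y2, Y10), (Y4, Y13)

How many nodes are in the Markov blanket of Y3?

The Markov blanket of a node is its parents, its children, and the other parents of its children.
Y3's children: Y4, Y8.
Y3's parents: Y1.
Other parents of Y3's children:
  Y4: —
  Y8: Y1, Y6
MB(Y3) = {Y1, Y4, Y6, Y8}, which has 4 nodes.

4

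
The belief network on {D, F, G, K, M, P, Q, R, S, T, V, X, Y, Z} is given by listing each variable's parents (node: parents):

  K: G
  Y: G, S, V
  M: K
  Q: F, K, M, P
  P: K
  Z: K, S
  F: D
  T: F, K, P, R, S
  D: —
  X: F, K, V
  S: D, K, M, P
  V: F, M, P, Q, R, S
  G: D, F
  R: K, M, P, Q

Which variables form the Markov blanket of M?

{D, F, K, P, Q, R, S, V}

Parents of M: K.
Children of M: Q, R, S, V.
Other parents of M's children:
  Q: F, K, P
  R: K, P, Q
  S: D, K, P
  V: F, P, Q, R, S
Union: {K} ∪ {Q, R, S, V} ∪ {D, F, K, P, Q, R, S} = {D, F, K, P, Q, R, S, V}.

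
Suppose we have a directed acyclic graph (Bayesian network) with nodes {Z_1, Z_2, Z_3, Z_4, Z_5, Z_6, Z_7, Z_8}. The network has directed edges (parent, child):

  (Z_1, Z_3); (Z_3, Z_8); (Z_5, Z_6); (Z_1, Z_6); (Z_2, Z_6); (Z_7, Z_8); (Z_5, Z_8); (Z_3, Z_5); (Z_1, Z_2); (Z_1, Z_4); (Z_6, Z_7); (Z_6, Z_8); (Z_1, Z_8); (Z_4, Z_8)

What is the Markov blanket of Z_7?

{Z_1, Z_3, Z_4, Z_5, Z_6, Z_8}

A node's Markov blanket = Pa ∪ Ch ∪ (parents of Ch other than the node itself).
Z_7 has child Z_8.
Z_7 has parent Z_6.
Parents of each child, excluding Z_7:
  Z_8: Z_1, Z_3, Z_4, Z_5, Z_6
Union: {Z_6} ∪ {Z_8} ∪ {Z_1, Z_3, Z_4, Z_5, Z_6} = {Z_1, Z_3, Z_4, Z_5, Z_6, Z_8}.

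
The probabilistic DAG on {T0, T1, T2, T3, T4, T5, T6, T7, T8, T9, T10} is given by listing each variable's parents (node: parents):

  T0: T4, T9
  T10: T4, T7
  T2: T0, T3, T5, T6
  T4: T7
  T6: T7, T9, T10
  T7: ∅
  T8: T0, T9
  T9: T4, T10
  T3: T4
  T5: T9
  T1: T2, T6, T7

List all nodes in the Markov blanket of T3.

Pa(T3) = {T4}.
T3's children: T2.
Co-parents of T3 (other parents of its children):
  parents(T2) \ {T3} = {T0, T5, T6}.
Union: {T4} ∪ {T2} ∪ {T0, T5, T6} = {T0, T2, T4, T5, T6}.

{T0, T2, T4, T5, T6}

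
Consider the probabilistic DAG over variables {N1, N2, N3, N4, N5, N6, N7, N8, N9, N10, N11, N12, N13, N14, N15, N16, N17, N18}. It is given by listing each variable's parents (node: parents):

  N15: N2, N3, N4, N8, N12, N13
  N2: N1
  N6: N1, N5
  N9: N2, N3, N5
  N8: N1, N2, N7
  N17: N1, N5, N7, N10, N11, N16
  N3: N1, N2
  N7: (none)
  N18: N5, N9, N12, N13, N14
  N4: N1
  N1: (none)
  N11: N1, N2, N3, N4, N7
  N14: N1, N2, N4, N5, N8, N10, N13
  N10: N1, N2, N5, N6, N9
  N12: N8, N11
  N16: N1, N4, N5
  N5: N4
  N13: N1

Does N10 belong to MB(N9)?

N10 is a child of N9.
So N10 ∈ MB(N9).

Yes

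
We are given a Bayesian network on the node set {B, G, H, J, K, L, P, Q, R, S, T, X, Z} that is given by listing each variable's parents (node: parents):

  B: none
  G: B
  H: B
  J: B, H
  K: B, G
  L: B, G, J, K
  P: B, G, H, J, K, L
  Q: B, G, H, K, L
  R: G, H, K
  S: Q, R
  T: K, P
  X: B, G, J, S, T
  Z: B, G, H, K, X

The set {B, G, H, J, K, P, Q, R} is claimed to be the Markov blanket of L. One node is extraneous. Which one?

L's parents: B, G, J, K.
L has children P, Q.
Co-parents of L (other parents of its children):
  P's other parents are B, G, H, J, K.
  Q also has parents B, G, H, K.
MB(L) = {B, G, H, J, K, P, Q}.
R is neither a parent, child, nor co-parent of L, so it does not belong.

R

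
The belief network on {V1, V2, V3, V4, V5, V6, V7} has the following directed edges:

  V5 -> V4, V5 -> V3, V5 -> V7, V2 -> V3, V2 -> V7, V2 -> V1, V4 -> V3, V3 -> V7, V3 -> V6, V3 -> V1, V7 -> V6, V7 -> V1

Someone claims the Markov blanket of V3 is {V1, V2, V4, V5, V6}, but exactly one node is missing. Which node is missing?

Pa(V3) = {V2, V4, V5}.
V3's children: V1, V6, V7.
Parents of each child, excluding V3:
  V7 also has parents V2, V5.
  parents(V6) \ {V3} = {V7}.
  parents(V1) \ {V3} = {V2, V7}.
MB(V3) = {V1, V2, V4, V5, V6, V7}.
Comparing with the claimed set, V7 is missing.

V7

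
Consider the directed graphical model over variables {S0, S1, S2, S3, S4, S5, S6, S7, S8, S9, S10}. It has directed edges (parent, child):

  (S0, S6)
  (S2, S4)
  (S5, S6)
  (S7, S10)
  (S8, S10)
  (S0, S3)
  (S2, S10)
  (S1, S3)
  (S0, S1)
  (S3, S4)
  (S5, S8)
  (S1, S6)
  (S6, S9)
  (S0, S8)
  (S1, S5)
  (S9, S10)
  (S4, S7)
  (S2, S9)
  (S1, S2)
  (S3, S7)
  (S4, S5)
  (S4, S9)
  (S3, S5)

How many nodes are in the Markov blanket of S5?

S5 has children S6, S8.
S5's parents: S1, S3, S4.
Other parents of S5's children:
  S6 also has parents S0, S1.
  S8 also has parent S0.
MB(S5) = {S0, S1, S3, S4, S6, S8}, which has 6 nodes.

6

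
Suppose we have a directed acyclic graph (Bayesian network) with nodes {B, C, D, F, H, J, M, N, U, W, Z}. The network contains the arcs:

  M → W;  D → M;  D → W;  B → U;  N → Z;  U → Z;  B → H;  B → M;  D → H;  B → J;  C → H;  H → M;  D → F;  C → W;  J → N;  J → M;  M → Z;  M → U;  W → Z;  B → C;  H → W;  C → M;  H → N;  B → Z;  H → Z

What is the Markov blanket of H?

{B, C, D, J, M, N, U, W, Z}

H's parents: B, C, D.
H has children M, N, W, Z.
Co-parents of H (other parents of its children):
  M: B, C, D, J
  N: J
  W: C, D, M
  Z: B, M, N, U, W
MB(H) = {B, C, D, J, M, N, U, W, Z}.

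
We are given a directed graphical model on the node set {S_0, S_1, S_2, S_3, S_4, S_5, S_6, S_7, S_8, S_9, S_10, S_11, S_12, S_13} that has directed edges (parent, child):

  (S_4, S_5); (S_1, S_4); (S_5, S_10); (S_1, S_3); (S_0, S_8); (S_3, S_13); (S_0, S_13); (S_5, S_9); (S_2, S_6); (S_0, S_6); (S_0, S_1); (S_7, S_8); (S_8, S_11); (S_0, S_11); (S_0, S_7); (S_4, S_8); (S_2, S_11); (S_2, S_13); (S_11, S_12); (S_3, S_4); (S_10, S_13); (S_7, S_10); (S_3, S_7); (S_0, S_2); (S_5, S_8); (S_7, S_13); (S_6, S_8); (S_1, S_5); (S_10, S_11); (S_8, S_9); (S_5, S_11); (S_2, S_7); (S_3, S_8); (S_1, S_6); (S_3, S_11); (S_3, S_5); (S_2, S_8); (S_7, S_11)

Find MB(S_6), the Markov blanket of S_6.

{S_0, S_1, S_2, S_3, S_4, S_5, S_7, S_8}

Pa(S_6) = {S_0, S_1, S_2}.
Children of S_6: S_8.
Parents of each child, excluding S_6:
  S_8 also has parents S_0, S_2, S_3, S_4, S_5, S_7.
Taking the union gives {S_0, S_1, S_2, S_3, S_4, S_5, S_7, S_8}.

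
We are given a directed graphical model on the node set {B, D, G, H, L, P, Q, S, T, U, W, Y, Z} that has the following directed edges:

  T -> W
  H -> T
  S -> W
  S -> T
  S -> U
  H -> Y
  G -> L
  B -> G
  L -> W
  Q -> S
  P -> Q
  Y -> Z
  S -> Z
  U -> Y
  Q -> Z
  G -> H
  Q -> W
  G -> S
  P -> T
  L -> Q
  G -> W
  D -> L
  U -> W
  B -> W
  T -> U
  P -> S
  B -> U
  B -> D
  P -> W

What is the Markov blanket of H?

{G, P, S, T, U, Y}

Recall MB(v) = parents ∪ children ∪ spouses, where spouses are the other parents of v's children.
Pa(H) = {G}.
H's children: T, Y.
Parents of each child, excluding H:
  parents(T) \ {H} = {P, S}.
  parents(Y) \ {H} = {U}.
So the Markov blanket of H is {G, P, S, T, U, Y}.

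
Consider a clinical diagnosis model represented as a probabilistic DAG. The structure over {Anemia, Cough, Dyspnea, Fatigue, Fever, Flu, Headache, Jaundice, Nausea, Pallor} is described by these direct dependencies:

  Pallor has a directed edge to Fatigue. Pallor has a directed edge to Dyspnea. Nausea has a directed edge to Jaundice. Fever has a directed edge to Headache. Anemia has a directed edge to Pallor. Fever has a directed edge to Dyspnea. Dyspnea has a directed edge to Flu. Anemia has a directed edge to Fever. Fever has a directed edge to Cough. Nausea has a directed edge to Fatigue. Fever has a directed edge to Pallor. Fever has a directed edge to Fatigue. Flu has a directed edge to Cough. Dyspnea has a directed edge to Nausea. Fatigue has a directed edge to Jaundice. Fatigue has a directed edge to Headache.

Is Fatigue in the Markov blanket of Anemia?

By definition, MB(Anemia) is built from Anemia's parents, Anemia's children, and the co-parents of Anemia.
Anemia's parents: none.
Ch(Anemia) = {Fever, Pallor}.
Co-parents of Anemia (other parents of its children):
  Fever: no additional parents.
  Pallor also has parent Fever.
MB(Anemia) = {Fever, Pallor}; Fatigue is not in this set.

No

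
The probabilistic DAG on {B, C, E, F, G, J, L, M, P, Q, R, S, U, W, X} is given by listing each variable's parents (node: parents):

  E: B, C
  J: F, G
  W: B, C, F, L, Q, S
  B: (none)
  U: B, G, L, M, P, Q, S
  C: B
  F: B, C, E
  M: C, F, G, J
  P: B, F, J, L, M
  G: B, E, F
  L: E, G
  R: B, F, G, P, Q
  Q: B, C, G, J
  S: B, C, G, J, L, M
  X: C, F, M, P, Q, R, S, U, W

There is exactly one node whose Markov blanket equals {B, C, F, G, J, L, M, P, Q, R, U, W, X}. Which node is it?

The target node must have every member of {B, C, F, G, J, L, M, P, Q, R, U, W, X} as a parent, child, or co-parent, and no others.
Parents of S: B, C, G, J, L, M; children: U, W, X; co-parents: B, C, F, G, L, M, P, Q, R, U, W.
These exactly cover the given set, so the node is S.

S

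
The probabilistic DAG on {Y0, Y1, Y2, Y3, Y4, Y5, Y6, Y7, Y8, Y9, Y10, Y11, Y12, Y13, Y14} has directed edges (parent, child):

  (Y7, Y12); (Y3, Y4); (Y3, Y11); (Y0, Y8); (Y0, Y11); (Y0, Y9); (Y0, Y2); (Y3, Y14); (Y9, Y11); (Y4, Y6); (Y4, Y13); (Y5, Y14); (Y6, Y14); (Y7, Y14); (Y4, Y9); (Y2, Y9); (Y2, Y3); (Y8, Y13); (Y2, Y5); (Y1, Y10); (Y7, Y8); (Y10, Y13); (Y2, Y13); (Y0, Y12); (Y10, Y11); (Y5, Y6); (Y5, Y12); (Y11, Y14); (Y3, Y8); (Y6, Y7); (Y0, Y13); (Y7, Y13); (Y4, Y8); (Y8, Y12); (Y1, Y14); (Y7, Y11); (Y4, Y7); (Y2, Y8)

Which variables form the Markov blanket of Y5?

Children of Y5: Y6, Y12, Y14.
Y5 has parent Y2.
For each child, the remaining parents (spouses of Y5):
  parents(Y6) \ {Y5} = {Y4}.
  parents(Y12) \ {Y5} = {Y0, Y7, Y8}.
  parents(Y14) \ {Y5} = {Y1, Y3, Y6, Y7, Y11}.
MB(Y5) = {Y0, Y1, Y2, Y3, Y4, Y6, Y7, Y8, Y11, Y12, Y14}.

{Y0, Y1, Y2, Y3, Y4, Y6, Y7, Y8, Y11, Y12, Y14}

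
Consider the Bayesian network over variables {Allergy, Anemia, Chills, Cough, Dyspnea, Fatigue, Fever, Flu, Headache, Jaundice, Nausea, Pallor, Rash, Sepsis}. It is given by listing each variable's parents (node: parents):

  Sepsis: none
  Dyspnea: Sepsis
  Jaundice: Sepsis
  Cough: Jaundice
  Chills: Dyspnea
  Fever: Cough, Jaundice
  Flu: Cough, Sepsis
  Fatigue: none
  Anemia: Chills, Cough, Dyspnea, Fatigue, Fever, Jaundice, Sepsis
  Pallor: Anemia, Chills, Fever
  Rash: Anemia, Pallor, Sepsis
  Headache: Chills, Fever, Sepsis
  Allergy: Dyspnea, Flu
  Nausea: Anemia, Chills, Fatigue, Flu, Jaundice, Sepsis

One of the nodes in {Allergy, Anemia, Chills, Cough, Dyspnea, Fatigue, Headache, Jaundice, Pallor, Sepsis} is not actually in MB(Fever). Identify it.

Allergy

Recall MB(v) = parents ∪ children ∪ spouses, where spouses are the other parents of v's children.
Fever's parents: Cough, Jaundice.
Fever has children Anemia, Headache, Pallor.
Co-parents of Fever (other parents of its children):
  Anemia: Chills, Cough, Dyspnea, Fatigue, Jaundice, Sepsis
  Pallor: Anemia, Chills
  Headache: Chills, Sepsis
MB(Fever) = {Anemia, Chills, Cough, Dyspnea, Fatigue, Headache, Jaundice, Pallor, Sepsis}.
Allergy is neither a parent, child, nor co-parent of Fever, so it does not belong.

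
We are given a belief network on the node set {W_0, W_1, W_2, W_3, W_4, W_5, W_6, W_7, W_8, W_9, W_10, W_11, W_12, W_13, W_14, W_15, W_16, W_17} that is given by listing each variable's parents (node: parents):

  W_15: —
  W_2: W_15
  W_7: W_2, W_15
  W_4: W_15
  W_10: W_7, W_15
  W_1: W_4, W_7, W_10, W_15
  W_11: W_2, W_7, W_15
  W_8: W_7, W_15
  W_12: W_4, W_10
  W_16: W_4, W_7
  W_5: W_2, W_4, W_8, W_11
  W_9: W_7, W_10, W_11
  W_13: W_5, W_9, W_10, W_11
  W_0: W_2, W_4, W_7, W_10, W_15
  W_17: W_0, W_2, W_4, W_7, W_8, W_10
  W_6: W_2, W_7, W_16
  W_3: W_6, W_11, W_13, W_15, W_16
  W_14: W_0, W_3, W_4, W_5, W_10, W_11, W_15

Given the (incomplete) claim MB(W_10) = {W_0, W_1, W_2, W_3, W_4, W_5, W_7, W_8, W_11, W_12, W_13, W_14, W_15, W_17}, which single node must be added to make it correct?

W_9

A node's Markov blanket = Pa ∪ Ch ∪ (parents of Ch other than the node itself).
Children of W_10: W_0, W_1, W_9, W_12, W_13, W_14, W_17.
Parents of W_10: W_7, W_15.
Co-parents of W_10 (other parents of its children):
  parents(W_1) \ {W_10} = {W_4, W_7, W_15}.
  parents(W_12) \ {W_10} = {W_4}.
  W_9's other parents are W_7, W_11.
  W_13 also has parents W_5, W_9, W_11.
  W_0's other parents are W_2, W_4, W_7, W_15.
  parents(W_17) \ {W_10} = {W_0, W_2, W_4, W_7, W_8}.
  W_14's other parents are W_0, W_3, W_4, W_5, W_11, W_15.
MB(W_10) = {W_0, W_1, W_2, W_3, W_4, W_5, W_7, W_8, W_9, W_11, W_12, W_13, W_14, W_15, W_17}.
Comparing with the claimed set, W_9 is missing.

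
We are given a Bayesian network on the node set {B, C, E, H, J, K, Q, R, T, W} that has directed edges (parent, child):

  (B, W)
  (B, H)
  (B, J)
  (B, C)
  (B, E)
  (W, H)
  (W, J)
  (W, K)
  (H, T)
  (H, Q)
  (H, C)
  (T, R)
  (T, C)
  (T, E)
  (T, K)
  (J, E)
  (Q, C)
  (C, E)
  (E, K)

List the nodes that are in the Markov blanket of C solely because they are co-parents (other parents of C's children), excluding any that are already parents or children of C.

{J}

Children of C: E.
  E: B, J, T
Excluding nodes already adjacent to C (B, E, H, Q, T), the co-parent-only contribution is {J}.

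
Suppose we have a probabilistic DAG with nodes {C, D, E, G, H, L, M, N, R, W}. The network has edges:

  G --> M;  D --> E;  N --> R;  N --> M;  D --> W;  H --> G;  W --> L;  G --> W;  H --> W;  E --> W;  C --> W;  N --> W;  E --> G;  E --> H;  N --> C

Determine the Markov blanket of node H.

{C, D, E, G, N, W}

By definition, MB(H) is built from H's parents, H's children, and the co-parents of H.
Parents of H: E.
Children of H: G, W.
For each child, the remaining parents (spouses of H):
  G: E
  W: C, D, E, G, N
MB(H) = {C, D, E, G, N, W}.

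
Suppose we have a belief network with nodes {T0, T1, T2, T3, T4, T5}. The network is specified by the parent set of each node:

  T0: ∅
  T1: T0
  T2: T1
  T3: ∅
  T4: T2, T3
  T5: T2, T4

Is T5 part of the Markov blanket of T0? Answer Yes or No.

A node's Markov blanket = Pa ∪ Ch ∪ (parents of Ch other than the node itself).
T0's parents: none.
Ch(T0) = {T1}.
For each child, the remaining parents (spouses of T0):
  T1 has no other parent.
MB(T0) = {T1}; T5 is not in this set.

No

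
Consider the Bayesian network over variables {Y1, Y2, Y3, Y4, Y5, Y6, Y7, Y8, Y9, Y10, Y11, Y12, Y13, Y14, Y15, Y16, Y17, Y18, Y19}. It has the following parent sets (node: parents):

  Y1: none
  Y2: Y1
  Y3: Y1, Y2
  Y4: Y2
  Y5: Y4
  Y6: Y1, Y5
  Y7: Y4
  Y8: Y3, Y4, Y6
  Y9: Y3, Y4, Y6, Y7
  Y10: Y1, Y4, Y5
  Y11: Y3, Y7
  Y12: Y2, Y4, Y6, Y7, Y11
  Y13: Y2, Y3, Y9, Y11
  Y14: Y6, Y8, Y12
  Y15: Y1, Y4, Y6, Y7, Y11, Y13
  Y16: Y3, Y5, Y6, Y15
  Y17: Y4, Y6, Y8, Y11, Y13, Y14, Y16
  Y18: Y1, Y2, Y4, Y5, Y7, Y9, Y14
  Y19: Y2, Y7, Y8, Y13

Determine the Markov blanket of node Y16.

The Markov blanket of a node is its parents, its children, and the other parents of its children.
Pa(Y16) = {Y3, Y5, Y6, Y15}.
Ch(Y16) = {Y17}.
Co-parents of Y16 (other parents of its children):
  parents(Y17) \ {Y16} = {Y4, Y6, Y8, Y11, Y13, Y14}.
MB(Y16) = {Y3, Y4, Y5, Y6, Y8, Y11, Y13, Y14, Y15, Y17}.

{Y3, Y4, Y5, Y6, Y8, Y11, Y13, Y14, Y15, Y17}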